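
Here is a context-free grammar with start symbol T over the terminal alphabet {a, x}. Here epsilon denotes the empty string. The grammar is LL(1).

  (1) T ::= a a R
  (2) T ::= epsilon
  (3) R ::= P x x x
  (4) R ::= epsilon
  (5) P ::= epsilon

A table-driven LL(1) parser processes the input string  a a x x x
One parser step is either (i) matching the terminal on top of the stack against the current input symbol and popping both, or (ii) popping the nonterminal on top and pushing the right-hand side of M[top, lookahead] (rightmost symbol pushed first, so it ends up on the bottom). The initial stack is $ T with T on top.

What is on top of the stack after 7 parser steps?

     Stack      Input        Action
  1  $ T        a a x x x $  expand T ::= a a R
  2  $ R a a    a a x x x $  match a
  3  $ R a      a x x x $    match a
  4  $ R        x x x $      expand R ::= P x x x
  5  $ x x x P  x x x $      expand P ::= epsilon
  6  $ x x x    x x x $      match x
  7  $ x x      x x $        match x
Stack after step 7: $ x (top = x).

x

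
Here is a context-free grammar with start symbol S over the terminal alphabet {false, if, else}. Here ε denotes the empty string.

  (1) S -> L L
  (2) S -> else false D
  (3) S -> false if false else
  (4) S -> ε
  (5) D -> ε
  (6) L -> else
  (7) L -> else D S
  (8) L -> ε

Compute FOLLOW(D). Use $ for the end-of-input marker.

FIRST(D) = {ε}
FIRST(L) = {ε, else}
FIRST(S) = {ε, else, false}  (via L L)
FOLLOW(S) includes $ since S is the start symbol.
FOLLOW(S): in L->else D S, the suffix after S is empty, so FOLLOW(S) ⊇ FOLLOW(L) = {$, else}. Thus FOLLOW(S) = {$, else}.
FOLLOW(L): in S->L L (occurrence 1), L is followed by L with FIRST {ε, else}; in S->L L (occurrence 1), the suffix after L is nullable, so FOLLOW(L) ⊇ FOLLOW(S) = {$, else}; in S->L L (occurrence 2), the suffix after L is empty, so FOLLOW(L) ⊇ FOLLOW(S) = {$, else}. Thus FOLLOW(L) = {$, else}.
FOLLOW(D): in S->else false D, the suffix after D is empty, so FOLLOW(D) ⊇ FOLLOW(S) = {$, else}; in L->else D S, D is followed by S with FIRST {ε, else, false}; in L->else D S, the suffix after D is nullable, so FOLLOW(D) ⊇ FOLLOW(L) = {$, else}. Thus FOLLOW(D) = {$, else, false}.

{$, else, false}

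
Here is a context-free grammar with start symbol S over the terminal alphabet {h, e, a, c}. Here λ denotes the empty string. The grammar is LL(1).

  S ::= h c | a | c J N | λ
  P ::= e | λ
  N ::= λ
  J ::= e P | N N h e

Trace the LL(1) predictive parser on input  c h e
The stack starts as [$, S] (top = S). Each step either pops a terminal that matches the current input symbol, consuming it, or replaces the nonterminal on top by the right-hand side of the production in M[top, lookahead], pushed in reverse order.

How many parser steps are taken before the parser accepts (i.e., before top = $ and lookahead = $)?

8

     Stack        Input    Action
  1  $ S          c h e $  expand S ::= c J N
  2  $ N J c      c h e $  match c
  3  $ N J        h e $    expand J ::= N N h e
  4  $ N e h N N  h e $    expand N ::= λ
  5  $ N e h N    h e $    expand N ::= λ
  6  $ N e h      h e $    match h
  7  $ N e        e $      match e
  8  $ N          $        expand N ::= λ
Accept reached after 8 steps.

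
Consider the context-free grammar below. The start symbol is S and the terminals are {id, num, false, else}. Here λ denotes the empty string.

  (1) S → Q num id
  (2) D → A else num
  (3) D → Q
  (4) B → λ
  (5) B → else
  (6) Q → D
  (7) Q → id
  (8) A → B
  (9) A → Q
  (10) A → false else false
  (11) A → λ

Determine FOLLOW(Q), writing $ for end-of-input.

{else, num}

FIRST(B) = {λ, else}
FIRST(S) = {else, false, id}  (via Q num id)
FIRST(D) = {else, false, id}  (via A else num, Q)
FIRST(Q) = {else, false, id}  (via D)
FIRST(A) = {λ, else, false, id}  (via B, Q)
FOLLOW(S) includes $ since S is the start symbol.
FOLLOW(S): S appears on no right-hand side. Thus FOLLOW(S) = {$}.
FOLLOW(A): in D→A else num, A is followed by else num with FIRST {else}. Thus FOLLOW(A) = {else}.
FOLLOW(B): in A→B, the suffix after B is empty, so FOLLOW(B) ⊇ FOLLOW(A) = {else}. Thus FOLLOW(B) = {else}.
FOLLOW(D): in Q→D, the suffix after D is empty, so FOLLOW(D) ⊇ FOLLOW(Q) = {else, num}. Thus FOLLOW(D) = {else, num}.
FOLLOW(Q): in S→Q num id, Q is followed by num id with FIRST {num}; in D→Q, the suffix after Q is empty, so FOLLOW(Q) ⊇ FOLLOW(D) = {else, num}; in A→Q, the suffix after Q is empty, so FOLLOW(Q) ⊇ FOLLOW(A) = {else}. Thus FOLLOW(Q) = {else, num}.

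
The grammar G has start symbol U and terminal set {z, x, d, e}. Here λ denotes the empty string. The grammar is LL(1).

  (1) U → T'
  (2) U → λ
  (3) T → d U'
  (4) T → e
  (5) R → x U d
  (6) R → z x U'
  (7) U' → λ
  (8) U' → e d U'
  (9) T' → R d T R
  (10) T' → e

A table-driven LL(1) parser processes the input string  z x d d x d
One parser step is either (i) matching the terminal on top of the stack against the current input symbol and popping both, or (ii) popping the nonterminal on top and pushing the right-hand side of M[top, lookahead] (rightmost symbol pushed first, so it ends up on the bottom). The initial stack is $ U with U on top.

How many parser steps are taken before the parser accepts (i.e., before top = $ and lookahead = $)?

      Stack           Input          Action
   1  $ U             z x d d x d $  expand U → T'
   2  $ T'            z x d d x d $  expand T' → R d T R
   3  $ R T d R       z x d d x d $  expand R → z x U'
   4  $ R T d U' x z  z x d d x d $  match z
   5  $ R T d U' x    x d d x d $    match x
   6  $ R T d U'      d d x d $      expand U' → λ
   7  $ R T d         d d x d $      match d
   8  $ R T           d x d $        expand T → d U'
   9  $ R U' d        d x d $        match d
  10  $ R U'          x d $          expand U' → λ
  11  $ R             x d $          expand R → x U d
  12  $ d U x         x d $          match x
  13  $ d U           d $            expand U → λ
  14  $ d             d $            match d
Accept reached after 14 steps.

14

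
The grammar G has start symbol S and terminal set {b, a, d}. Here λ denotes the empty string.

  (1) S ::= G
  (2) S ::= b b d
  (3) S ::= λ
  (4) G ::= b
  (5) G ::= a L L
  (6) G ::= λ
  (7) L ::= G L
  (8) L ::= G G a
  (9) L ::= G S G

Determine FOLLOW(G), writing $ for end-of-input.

{$, a, b}

FIRST(G): from G::=b we get {b}; from G::=a L L we get {a}; from G::=λ we get {λ}. So FIRST(G) = {λ, a, b}.
FIRST(S): from S::=G we get {λ, a, b}; from S::=b b d we get {b}; from S::=λ we get {λ}. So FIRST(S) = {λ, a, b}.
FIRST(L): from L::=G L we get {λ, a, b}; from L::=G G a we get {a, b}; from L::=G S G we get {λ, a, b}. So FIRST(L) = {λ, a, b}.
FOLLOW(S) includes $ since S is the start symbol.
FOLLOW(S): in L::=G S G, S is followed by G with FIRST {λ, a, b}; in L::=G S G, the suffix after S is nullable, so FOLLOW(S) ⊇ FOLLOW(L) = {$, a, b}. Thus FOLLOW(S) = {$, a, b}.
FOLLOW(G): in S::=G, the suffix after G is empty, so FOLLOW(G) ⊇ FOLLOW(S) = {$, a, b}; in L::=G L, G is followed by L with FIRST {λ, a, b}; in L::=G L, the suffix after G is nullable, so FOLLOW(G) ⊇ FOLLOW(L) = {$, a, b}; in L::=G G a (occurrence 1), G is followed by G a with FIRST {a, b}; in L::=G G a (occurrence 2), G is followed by a with FIRST {a}; in L::=G S G (occurrence 1), G is followed by S G with FIRST {λ, a, b}; in L::=G S G (occurrence 1), the suffix after G is nullable, so FOLLOW(G) ⊇ FOLLOW(L) = {$, a, b}; in L::=G S G (occurrence 2), the suffix after G is empty, so FOLLOW(G) ⊇ FOLLOW(L) = {$, a, b}. Thus FOLLOW(G) = {$, a, b}.
FOLLOW(L): in G::=a L L (occurrence 1), L is followed by L with FIRST {λ, a, b}; in G::=a L L (occurrence 1), the suffix after L is nullable, so FOLLOW(L) ⊇ FOLLOW(G) = {$, a, b}; in G::=a L L (occurrence 2), the suffix after L is empty, so FOLLOW(L) ⊇ FOLLOW(G) = {$, a, b}; in L::=G L, the suffix after L is empty (adds nothing new). Thus FOLLOW(L) = {$, a, b}.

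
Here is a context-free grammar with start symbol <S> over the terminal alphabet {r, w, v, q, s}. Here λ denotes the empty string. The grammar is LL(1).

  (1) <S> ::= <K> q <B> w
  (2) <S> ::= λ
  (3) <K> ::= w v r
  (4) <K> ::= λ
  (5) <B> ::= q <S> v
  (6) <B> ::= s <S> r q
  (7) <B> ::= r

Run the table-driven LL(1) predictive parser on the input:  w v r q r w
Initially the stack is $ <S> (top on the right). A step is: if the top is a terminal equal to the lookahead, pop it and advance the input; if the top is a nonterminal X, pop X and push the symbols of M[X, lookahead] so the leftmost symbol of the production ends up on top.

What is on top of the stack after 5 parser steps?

     Stack            Input          Action
  1  $ <S>            w v r q r w $  expand <S> ::= <K> q <B> w
  2  $ w <B> q <K>    w v r q r w $  expand <K> ::= w v r
  3  $ w <B> q r v w  w v r q r w $  match w
  4  $ w <B> q r v    v r q r w $    match v
  5  $ w <B> q r      r q r w $      match r
Stack after step 5: $ w <B> q (top = q).

q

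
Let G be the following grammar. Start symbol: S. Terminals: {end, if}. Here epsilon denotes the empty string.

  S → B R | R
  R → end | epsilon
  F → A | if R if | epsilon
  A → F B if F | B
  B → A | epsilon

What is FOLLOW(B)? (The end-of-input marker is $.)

FIRST(R) = {epsilon, end}
FIRST(S) = {epsilon, end, if}  (via B R, R)
FIRST(F) = {epsilon, if}  (via A)
FIRST(A) = {epsilon, if}  (via F B if F, B)
FIRST(B) = {epsilon, if}  (via A)
FOLLOW(S) includes $ since S is the start symbol.
FOLLOW(S): S appears on no right-hand side. Thus FOLLOW(S) = {$}.
FOLLOW(R): in S→B R, the suffix after R is empty, so FOLLOW(R) ⊇ FOLLOW(S) = {$}; in S→R, the suffix after R is empty, so FOLLOW(R) ⊇ FOLLOW(S) = {$}; in F→if R if, R is followed by if with FIRST {if}. Thus FOLLOW(R) = {$, if}.
FOLLOW(F): in A→F B if F (occurrence 1), F is followed by B if F with FIRST {if}; in A→F B if F (occurrence 2), the suffix after F is empty, so FOLLOW(F) ⊇ FOLLOW(A) = {$, end, if}. Thus FOLLOW(F) = {$, end, if}.
FOLLOW(A): in F→A, the suffix after A is empty, so FOLLOW(A) ⊇ FOLLOW(F) = {$, end, if}; in B→A, the suffix after A is empty, so FOLLOW(A) ⊇ FOLLOW(B) = {$, end, if}. Thus FOLLOW(A) = {$, end, if}.
FOLLOW(B): in S→B R, B is followed by R with FIRST {epsilon, end}; in S→B R, the suffix after B is nullable, so FOLLOW(B) ⊇ FOLLOW(S) = {$}; in A→F B if F, B is followed by if F with FIRST {if}; in A→B, the suffix after B is empty, so FOLLOW(B) ⊇ FOLLOW(A) = {$, end, if}. Thus FOLLOW(B) = {$, end, if}.

{$, end, if}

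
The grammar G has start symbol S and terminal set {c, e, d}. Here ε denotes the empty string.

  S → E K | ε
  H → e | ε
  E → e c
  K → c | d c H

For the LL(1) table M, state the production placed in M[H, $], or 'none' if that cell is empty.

H → ε

FIRST(H) = {ε, e}
FIRST(E) = {e}
FIRST(K) = {c, d}
FIRST(S) = {ε, e}  (via E K)
FOLLOW(S) includes $ since S is the start symbol.
FOLLOW(K): in S→E K, the suffix after K is empty, so FOLLOW(K) ⊇ FOLLOW(S) = {$}. Thus FOLLOW(K) = {$}.
FOLLOW(H): in K→d c H, the suffix after H is empty, so FOLLOW(H) ⊇ FOLLOW(K) = {$}. Thus FOLLOW(H) = {$}.
For H → e: FIRST(e) = {e}, so it goes in M[H, t] for t ∈ {e}.
For H → ε: FIRST(ε) = {ε}, so it goes in M[H, t] for t ∈ {}; since ε ∈ FIRST, also for every t ∈ FOLLOW(H) = {$}.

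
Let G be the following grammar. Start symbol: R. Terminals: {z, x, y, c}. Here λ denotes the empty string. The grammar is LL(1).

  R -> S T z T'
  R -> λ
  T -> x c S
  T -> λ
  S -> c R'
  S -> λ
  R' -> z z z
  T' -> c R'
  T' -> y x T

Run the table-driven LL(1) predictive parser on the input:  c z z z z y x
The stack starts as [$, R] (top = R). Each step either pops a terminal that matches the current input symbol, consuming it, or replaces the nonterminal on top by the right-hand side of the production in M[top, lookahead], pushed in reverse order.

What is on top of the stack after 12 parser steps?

      Stack           Input            Action
   1  $ R             c z z z z y x $  expand R -> S T z T'
   2  $ T' z T S      c z z z z y x $  expand S -> c R'
   3  $ T' z T R' c   c z z z z y x $  match c
   4  $ T' z T R'     z z z z y x $    expand R' -> z z z
   5  $ T' z T z z z  z z z z y x $    match z
   6  $ T' z T z z    z z z y x $      match z
   7  $ T' z T z      z z y x $        match z
   8  $ T' z T        z y x $          expand T -> λ
   9  $ T' z          z y x $          match z
  10  $ T'            y x $            expand T' -> y x T
  11  $ T x y         y x $            match y
  12  $ T x           x $              match x
Stack after step 12: $ T (top = T).

T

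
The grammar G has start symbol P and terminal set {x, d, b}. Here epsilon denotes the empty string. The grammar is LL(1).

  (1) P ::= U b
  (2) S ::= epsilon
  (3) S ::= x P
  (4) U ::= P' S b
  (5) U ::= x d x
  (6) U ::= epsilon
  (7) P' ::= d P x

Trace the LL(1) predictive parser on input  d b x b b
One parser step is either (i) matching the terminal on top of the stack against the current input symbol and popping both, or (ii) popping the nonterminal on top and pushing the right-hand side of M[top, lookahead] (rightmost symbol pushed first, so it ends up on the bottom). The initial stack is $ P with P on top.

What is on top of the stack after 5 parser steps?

     Stack          Input        Action
  1  $ P            d b x b b $  expand P ::= U b
  2  $ b U          d b x b b $  expand U ::= P' S b
  3  $ b b S P'     d b x b b $  expand P' ::= d P x
  4  $ b b S x P d  d b x b b $  match d
  5  $ b b S x P    b x b b $    expand P ::= U b
Stack after step 5: $ b b S x b U (top = U).

U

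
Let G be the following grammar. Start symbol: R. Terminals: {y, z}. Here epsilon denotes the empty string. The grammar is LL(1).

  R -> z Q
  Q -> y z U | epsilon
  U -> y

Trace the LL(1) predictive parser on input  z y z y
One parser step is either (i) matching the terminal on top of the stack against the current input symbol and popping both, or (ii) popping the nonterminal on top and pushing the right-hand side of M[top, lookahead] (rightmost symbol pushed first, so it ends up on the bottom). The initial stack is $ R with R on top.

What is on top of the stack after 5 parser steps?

step 1: stack=$ R  input=z y z y $  — expand R -> z Q
step 2: stack=$ Q z  input=z y z y $  — match z
step 3: stack=$ Q  input=y z y $  — expand Q -> y z U
step 4: stack=$ U z y  input=y z y $  — match y
step 5: stack=$ U z  input=z y $  — match z
Stack after step 5: $ U (top = U).

U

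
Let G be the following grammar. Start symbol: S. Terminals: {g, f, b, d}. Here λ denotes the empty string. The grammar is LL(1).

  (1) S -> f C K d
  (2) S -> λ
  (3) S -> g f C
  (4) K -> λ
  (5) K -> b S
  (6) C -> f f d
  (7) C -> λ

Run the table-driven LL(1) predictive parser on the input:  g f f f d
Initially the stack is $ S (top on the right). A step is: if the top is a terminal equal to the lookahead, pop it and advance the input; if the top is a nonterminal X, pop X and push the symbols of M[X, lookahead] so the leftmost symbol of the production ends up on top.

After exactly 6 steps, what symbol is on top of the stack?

step 1: stack=$ S  input=g f f f d $  — expand S -> g f C
step 2: stack=$ C f g  input=g f f f d $  — match g
step 3: stack=$ C f  input=f f f d $  — match f
step 4: stack=$ C  input=f f d $  — expand C -> f f d
step 5: stack=$ d f f  input=f f d $  — match f
step 6: stack=$ d f  input=f d $  — match f
Stack after step 6: $ d (top = d).

d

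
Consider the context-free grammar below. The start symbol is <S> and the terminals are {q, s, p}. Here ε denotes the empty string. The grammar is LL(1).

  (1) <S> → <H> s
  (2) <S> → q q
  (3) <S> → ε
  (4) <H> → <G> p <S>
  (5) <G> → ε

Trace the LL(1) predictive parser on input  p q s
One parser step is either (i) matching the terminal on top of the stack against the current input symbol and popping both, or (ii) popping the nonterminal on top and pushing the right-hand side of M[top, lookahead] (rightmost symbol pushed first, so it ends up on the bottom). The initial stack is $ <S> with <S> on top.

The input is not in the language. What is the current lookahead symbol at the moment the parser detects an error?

step 1: stack=$ <S>  input=p q s $  — expand <S> → <H> s
step 2: stack=$ s <H>  input=p q s $  — expand <H> → <G> p <S>
step 3: stack=$ s <S> p <G>  input=p q s $  — expand <G> → ε
step 4: stack=$ s <S> p  input=p q s $  — match p
step 5: stack=$ s <S>  input=q s $  — expand <S> → q q
step 6: stack=$ s q q  input=q s $  — match q
step 7: stack=$ s q  input=s $  — error: top is terminal q but lookahead is s

s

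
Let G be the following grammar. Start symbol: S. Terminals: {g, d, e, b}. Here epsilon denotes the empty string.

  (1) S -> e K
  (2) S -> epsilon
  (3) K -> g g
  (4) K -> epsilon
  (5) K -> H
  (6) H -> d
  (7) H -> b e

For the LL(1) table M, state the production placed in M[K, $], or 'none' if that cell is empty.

K -> epsilon

FIRST(S): from S->e K we get {e}; from S->epsilon we get {epsilon}. So FIRST(S) = {epsilon, e}.
FIRST(H): from H->d we get {d}; from H->b e we get {b}. So FIRST(H) = {b, d}.
FIRST(K): from K->g g we get {g}; from K->epsilon we get {epsilon}; from K->H we get {b, d}. So FIRST(K) = {epsilon, b, d, g}.
FOLLOW(S) includes $ since S is the start symbol.
FOLLOW(S): S appears on no right-hand side. Thus FOLLOW(S) = {$}.
FOLLOW(K): in S->e K, the suffix after K is empty, so FOLLOW(K) ⊇ FOLLOW(S) = {$}. Thus FOLLOW(K) = {$}.
For K -> g g: FIRST(g g) = {g}, so it goes in M[K, t] for t ∈ {g}.
For K -> epsilon: FIRST(epsilon) = {epsilon}, so it goes in M[K, t] for t ∈ {}; since epsilon ∈ FIRST, also for every t ∈ FOLLOW(K) = {$}.
For K -> H: FIRST(H) = {b, d}, so it goes in M[K, t] for t ∈ {b, d}.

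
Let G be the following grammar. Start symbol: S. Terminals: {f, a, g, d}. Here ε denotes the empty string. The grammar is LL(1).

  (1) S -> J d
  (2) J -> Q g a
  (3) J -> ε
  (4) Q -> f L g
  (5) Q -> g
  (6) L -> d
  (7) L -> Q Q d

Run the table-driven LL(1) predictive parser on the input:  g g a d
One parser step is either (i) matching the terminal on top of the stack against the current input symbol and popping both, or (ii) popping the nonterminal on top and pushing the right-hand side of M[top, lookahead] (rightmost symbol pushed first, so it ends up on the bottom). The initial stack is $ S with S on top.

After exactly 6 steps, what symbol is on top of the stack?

step 1: stack=$ S  input=g g a d $  — expand S -> J d
step 2: stack=$ d J  input=g g a d $  — expand J -> Q g a
step 3: stack=$ d a g Q  input=g g a d $  — expand Q -> g
step 4: stack=$ d a g g  input=g g a d $  — match g
step 5: stack=$ d a g  input=g a d $  — match g
step 6: stack=$ d a  input=a d $  — match a
Stack after step 6: $ d (top = d).

d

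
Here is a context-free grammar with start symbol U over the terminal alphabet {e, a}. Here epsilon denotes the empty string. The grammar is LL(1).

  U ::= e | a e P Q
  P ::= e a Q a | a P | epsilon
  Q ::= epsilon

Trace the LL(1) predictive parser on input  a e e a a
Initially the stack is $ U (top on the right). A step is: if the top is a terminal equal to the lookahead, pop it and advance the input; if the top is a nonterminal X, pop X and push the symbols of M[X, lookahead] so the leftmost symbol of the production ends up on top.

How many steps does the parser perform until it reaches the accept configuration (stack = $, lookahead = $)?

9

     Stack        Input        Action
  1  $ U          a e e a a $  expand U ::= a e P Q
  2  $ Q P e a    a e e a a $  match a
  3  $ Q P e      e e a a $    match e
  4  $ Q P        e a a $      expand P ::= e a Q a
  5  $ Q a Q a e  e a a $      match e
  6  $ Q a Q a    a a $        match a
  7  $ Q a Q      a $          expand Q ::= epsilon
  8  $ Q a        a $          match a
  9  $ Q          $            expand Q ::= epsilon
Accept reached after 9 steps.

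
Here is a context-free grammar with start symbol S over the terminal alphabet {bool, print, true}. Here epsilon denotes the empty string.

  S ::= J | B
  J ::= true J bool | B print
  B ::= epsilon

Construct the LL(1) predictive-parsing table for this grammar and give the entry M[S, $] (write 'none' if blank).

FIRST(B): from B::=epsilon we get {epsilon}. So FIRST(B) = {epsilon}.
FIRST(J): from J::=true J bool we get {true}; from J::=B print we get {print}. So FIRST(J) = {print, true}.
FIRST(S): from S::=J we get {print, true}; from S::=B we get {epsilon}. So FIRST(S) = {epsilon, print, true}.
FOLLOW(S) includes $ since S is the start symbol.
FOLLOW(S): S appears on no right-hand side. Thus FOLLOW(S) = {$}.
For S ::= J: FIRST(J) = {print, true}, so it goes in M[S, t] for t ∈ {print, true}.
For S ::= B: FIRST(B) = {epsilon}, so it goes in M[S, t] for t ∈ {}; since epsilon ∈ FIRST, also for every t ∈ FOLLOW(S) = {$}.

S ::= B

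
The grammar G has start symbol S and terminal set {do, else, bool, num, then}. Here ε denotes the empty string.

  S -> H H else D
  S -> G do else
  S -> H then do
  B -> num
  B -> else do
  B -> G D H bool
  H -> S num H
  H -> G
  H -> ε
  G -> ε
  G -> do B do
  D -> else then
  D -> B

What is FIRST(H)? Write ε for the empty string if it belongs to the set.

FIRST(G): from G->ε we get {ε}; from G->do B do we get {do}. So FIRST(G) = {ε, do}.
FIRST(S): from S->H H else D we get {do, else, then}; from S->G do else we get {do}; from S->H then do we get {do, else, then}. So FIRST(S) = {do, else, then}.
FIRST(H): from H->S num H we get {do, else, then}; from H->G we get {ε, do}; from H->ε we get {ε}. So FIRST(H) = {ε, do, else, then}.
FIRST(B): from B->num we get {num}; from B->else do we get {else}; from B->G D H bool we get {do, else, num}. So FIRST(B) = {do, else, num}.
FIRST(D): from D->else then we get {else}; from D->B we get {do, else, num}. So FIRST(D) = {do, else, num}.

{ε, do, else, then}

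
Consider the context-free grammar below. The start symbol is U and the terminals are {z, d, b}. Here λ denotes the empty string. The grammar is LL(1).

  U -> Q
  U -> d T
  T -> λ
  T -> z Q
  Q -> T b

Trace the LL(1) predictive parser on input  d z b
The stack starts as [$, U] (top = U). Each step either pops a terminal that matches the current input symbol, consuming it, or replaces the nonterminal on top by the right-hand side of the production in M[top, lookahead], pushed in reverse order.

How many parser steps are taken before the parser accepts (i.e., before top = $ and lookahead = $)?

7

step 1: stack=$ U  input=d z b $  — expand U -> d T
step 2: stack=$ T d  input=d z b $  — match d
step 3: stack=$ T  input=z b $  — expand T -> z Q
step 4: stack=$ Q z  input=z b $  — match z
step 5: stack=$ Q  input=b $  — expand Q -> T b
step 6: stack=$ b T  input=b $  — expand T -> λ
step 7: stack=$ b  input=b $  — match b
Accept reached after 7 steps.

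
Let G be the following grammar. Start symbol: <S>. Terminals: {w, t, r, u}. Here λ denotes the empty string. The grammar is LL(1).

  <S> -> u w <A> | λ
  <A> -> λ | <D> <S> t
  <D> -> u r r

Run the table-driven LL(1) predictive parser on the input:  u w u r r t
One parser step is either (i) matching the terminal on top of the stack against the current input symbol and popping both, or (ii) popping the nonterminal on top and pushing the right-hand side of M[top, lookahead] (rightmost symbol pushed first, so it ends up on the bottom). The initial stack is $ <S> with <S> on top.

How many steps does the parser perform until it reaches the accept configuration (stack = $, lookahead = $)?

      Stack          Input          Action
   1  $ <S>          u w u r r t $  expand <S> -> u w <A>
   2  $ <A> w u      u w u r r t $  match u
   3  $ <A> w        w u r r t $    match w
   4  $ <A>          u r r t $      expand <A> -> <D> <S> t
   5  $ t <S> <D>    u r r t $      expand <D> -> u r r
   6  $ t <S> r r u  u r r t $      match u
   7  $ t <S> r r    r r t $        match r
   8  $ t <S> r      r t $          match r
   9  $ t <S>        t $            expand <S> -> λ
  10  $ t            t $            match t
Accept reached after 10 steps.

10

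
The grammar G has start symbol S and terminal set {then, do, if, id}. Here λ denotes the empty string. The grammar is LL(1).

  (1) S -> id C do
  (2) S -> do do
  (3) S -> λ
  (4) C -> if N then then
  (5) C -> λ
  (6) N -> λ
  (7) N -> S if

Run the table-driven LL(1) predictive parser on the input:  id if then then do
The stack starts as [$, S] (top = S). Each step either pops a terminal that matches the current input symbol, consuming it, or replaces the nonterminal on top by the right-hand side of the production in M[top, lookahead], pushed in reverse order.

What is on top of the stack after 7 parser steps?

do

step 1: stack=$ S  input=id if then then do $  — expand S -> id C do
step 2: stack=$ do C id  input=id if then then do $  — match id
step 3: stack=$ do C  input=if then then do $  — expand C -> if N then then
step 4: stack=$ do then then N if  input=if then then do $  — match if
step 5: stack=$ do then then N  input=then then do $  — expand N -> λ
step 6: stack=$ do then then  input=then then do $  — match then
step 7: stack=$ do then  input=then do $  — match then
Stack after step 7: $ do (top = do).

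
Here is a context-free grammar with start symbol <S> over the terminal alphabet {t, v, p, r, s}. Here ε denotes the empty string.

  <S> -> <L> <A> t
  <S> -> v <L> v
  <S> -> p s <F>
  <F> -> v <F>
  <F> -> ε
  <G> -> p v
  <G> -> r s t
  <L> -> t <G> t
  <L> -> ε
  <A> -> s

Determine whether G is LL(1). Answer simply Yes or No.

Yes

FIRST(<S>) = {p, s, t, v}
FIRST(<F>) = {ε, v}
FIRST(<G>) = {p, r}
FIRST(<L>) = {ε, t}
FIRST(<A>) = {s}
FOLLOW(<S>) = {$}
FOLLOW(<F>) = {$}
FOLLOW(<G>) = {t}
FOLLOW(<L>) = {s, v}
FOLLOW(<A>) = {t}
Each cell of M receives at most one production.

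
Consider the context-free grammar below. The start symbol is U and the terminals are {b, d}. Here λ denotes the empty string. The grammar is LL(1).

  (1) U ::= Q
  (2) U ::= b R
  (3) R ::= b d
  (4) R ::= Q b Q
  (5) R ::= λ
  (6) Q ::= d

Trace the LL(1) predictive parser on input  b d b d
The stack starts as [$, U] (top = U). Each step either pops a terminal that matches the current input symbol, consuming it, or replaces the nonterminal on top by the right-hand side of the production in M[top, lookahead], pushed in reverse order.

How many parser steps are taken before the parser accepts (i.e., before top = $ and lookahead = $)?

     Stack    Input      Action
  1  $ U      b d b d $  expand U ::= b R
  2  $ R b    b d b d $  match b
  3  $ R      d b d $    expand R ::= Q b Q
  4  $ Q b Q  d b d $    expand Q ::= d
  5  $ Q b d  d b d $    match d
  6  $ Q b    b d $      match b
  7  $ Q      d $        expand Q ::= d
  8  $ d      d $        match d
Accept reached after 8 steps.

8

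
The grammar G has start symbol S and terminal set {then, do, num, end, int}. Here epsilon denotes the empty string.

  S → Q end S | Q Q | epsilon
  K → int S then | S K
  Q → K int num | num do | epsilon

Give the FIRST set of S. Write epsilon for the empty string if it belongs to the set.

FIRST(S): from S→Q end S we get {end, int, num}; from S→Q Q we get {epsilon, end, int, num}; from S→epsilon we get {epsilon}. So FIRST(S) = {epsilon, end, int, num}.
FIRST(K): from K→int S then we get {int}; from K→S K we get {end, int, num}. So FIRST(K) = {end, int, num}.
FIRST(Q): from Q→K int num we get {end, int, num}; from Q→num do we get {num}; from Q→epsilon we get {epsilon}. So FIRST(Q) = {epsilon, end, int, num}.

{epsilon, end, int, num}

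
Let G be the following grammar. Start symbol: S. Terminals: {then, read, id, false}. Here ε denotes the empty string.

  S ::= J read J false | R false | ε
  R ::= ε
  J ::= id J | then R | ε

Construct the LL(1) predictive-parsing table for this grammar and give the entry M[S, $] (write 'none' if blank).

S ::= ε

FIRST(R): from R::=ε we get {ε}. So FIRST(R) = {ε}.
FIRST(J): from J::=id J we get {id}; from J::=then R we get {then}; from J::=ε we get {ε}. So FIRST(J) = {ε, id, then}.
FIRST(S): from S::=J read J false we get {id, read, then}; from S::=R false we get {false}; from S::=ε we get {ε}. So FIRST(S) = {ε, false, id, read, then}.
FOLLOW(S) includes $ since S is the start symbol.
FOLLOW(S): S appears on no right-hand side. Thus FOLLOW(S) = {$}.
For S ::= J read J false: FIRST(J read J false) = {id, read, then}, so it goes in M[S, t] for t ∈ {id, read, then}.
For S ::= R false: FIRST(R false) = {false}, so it goes in M[S, t] for t ∈ {false}.
For S ::= ε: FIRST(ε) = {ε}, so it goes in M[S, t] for t ∈ {}; since ε ∈ FIRST, also for every t ∈ FOLLOW(S) = {$}.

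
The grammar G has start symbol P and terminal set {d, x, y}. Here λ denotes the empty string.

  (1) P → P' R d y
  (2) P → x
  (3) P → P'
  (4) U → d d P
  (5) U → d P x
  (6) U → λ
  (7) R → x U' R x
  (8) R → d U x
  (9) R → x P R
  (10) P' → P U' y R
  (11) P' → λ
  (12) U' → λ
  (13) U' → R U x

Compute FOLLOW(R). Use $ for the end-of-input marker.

{$, d, x, y}

FIRST(U): from U→d d P we get {d}; from U→d P x we get {d}; from U→λ we get {λ}. So FIRST(U) = {λ, d}.
FIRST(R): from R→x U' R x we get {x}; from R→d U x we get {d}; from R→x P R we get {x}. So FIRST(R) = {d, x}.
FIRST(U'): from U'→λ we get {λ}; from U'→R U x we get {d, x}. So FIRST(U') = {λ, d, x}.
FIRST(P): from P→P' R d y we get {d, x, y}; from P→x we get {x}; from P→P' we get {λ, d, x, y}. So FIRST(P) = {λ, d, x, y}.
FIRST(P'): from P'→P U' y R we get {d, x, y}; from P'→λ we get {λ}. So FIRST(P') = {λ, d, x, y}.
FOLLOW(P) includes $ since P is the start symbol.
FOLLOW(U): in R→d U x, U is followed by x with FIRST {x}; in U'→R U x, U is followed by x with FIRST {x}. Thus FOLLOW(U) = {x}.
FOLLOW(P): in U→d d P, the suffix after P is empty, so FOLLOW(P) ⊇ FOLLOW(U) = {x}; in U→d P x, P is followed by x with FIRST {x}; in R→x P R, P is followed by R with FIRST {d, x}; in P'→P U' y R, P is followed by U' y R with FIRST {d, x, y}. Thus FOLLOW(P) = {$, d, x, y}.
FOLLOW(P'): in P→P' R d y, P' is followed by R d y with FIRST {d, x}; in P→P', the suffix after P' is empty, so FOLLOW(P') ⊇ FOLLOW(P) = {$, d, x, y}. Thus FOLLOW(P') = {$, d, x, y}.
FOLLOW(R): in P→P' R d y, R is followed by d y with FIRST {d}; in R→x U' R x, R is followed by x with FIRST {x}; in R→x P R, the suffix after R is empty (adds nothing new); in P'→P U' y R, the suffix after R is empty, so FOLLOW(R) ⊇ FOLLOW(P') = {$, d, x, y}; in U'→R U x, R is followed by U x with FIRST {d, x}. Thus FOLLOW(R) = {$, d, x, y}.
FOLLOW(U'): in R→x U' R x, U' is followed by R x with FIRST {d, x}; in P'→P U' y R, U' is followed by y R with FIRST {y}. Thus FOLLOW(U') = {d, x, y}.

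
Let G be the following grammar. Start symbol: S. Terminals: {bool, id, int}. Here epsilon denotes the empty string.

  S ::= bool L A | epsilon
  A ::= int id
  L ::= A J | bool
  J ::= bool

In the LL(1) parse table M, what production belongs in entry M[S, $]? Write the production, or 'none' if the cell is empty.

FIRST(S) = {epsilon, bool}
FIRST(A) = {int}
FIRST(J) = {bool}
FIRST(L) = {bool, int}  (via A J)
FOLLOW(S) includes $ since S is the start symbol.
FOLLOW(S): S appears on no right-hand side. Thus FOLLOW(S) = {$}.
For S ::= bool L A: FIRST(bool L A) = {bool}, so it goes in M[S, t] for t ∈ {bool}.
For S ::= epsilon: FIRST(epsilon) = {epsilon}, so it goes in M[S, t] for t ∈ {}; since epsilon ∈ FIRST, also for every t ∈ FOLLOW(S) = {$}.

S ::= epsilon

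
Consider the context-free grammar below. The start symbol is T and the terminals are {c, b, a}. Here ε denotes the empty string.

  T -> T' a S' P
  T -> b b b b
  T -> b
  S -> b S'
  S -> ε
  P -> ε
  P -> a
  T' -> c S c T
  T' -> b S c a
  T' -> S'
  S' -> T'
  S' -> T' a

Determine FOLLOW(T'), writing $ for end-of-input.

FIRST(S): from S->b S' we get {b}; from S->ε we get {ε}. So FIRST(S) = {ε, b}.
FIRST(P): from P->ε we get {ε}; from P->a we get {a}. So FIRST(P) = {ε, a}.
FIRST(T): from T->T' a S' P we get {b, c}; from T->b b b b we get {b}; from T->b we get {b}. So FIRST(T) = {b, c}.
FIRST(T'): from T'->c S c T we get {c}; from T'->b S c a we get {b}; from T'->S' we get {b, c}. So FIRST(T') = {b, c}.
FIRST(S'): from S'->T' we get {b, c}; from S'->T' a we get {b, c}. So FIRST(S') = {b, c}.
FOLLOW(T) includes $ since T is the start symbol.
FOLLOW(S): in T'->c S c T, S is followed by c T with FIRST {c}; in T'->b S c a, S is followed by c a with FIRST {c}. Thus FOLLOW(S) = {c}.
FOLLOW(T): in T'->c S c T, the suffix after T is empty, so FOLLOW(T) ⊇ FOLLOW(T') = {$, a, c}. Thus FOLLOW(T) = {$, a, c}.
FOLLOW(P): in T->T' a S' P, the suffix after P is empty, so FOLLOW(P) ⊇ FOLLOW(T) = {$, a, c}. Thus FOLLOW(P) = {$, a, c}.
FOLLOW(T'): in T->T' a S' P, T' is followed by a S' P with FIRST {a}; in S'->T', the suffix after T' is empty, so FOLLOW(T') ⊇ FOLLOW(S') = {$, a, c}; in S'->T' a, T' is followed by a with FIRST {a}. Thus FOLLOW(T') = {$, a, c}.
FOLLOW(S'): in T->T' a S' P, S' is followed by P with FIRST {ε, a}; in T->T' a S' P, the suffix after S' is nullable, so FOLLOW(S') ⊇ FOLLOW(T) = {$, a, c}; in S->b S', the suffix after S' is empty, so FOLLOW(S') ⊇ FOLLOW(S) = {c}; in T'->S', the suffix after S' is empty, so FOLLOW(S') ⊇ FOLLOW(T') = {$, a, c}. Thus FOLLOW(S') = {$, a, c}.

{$, a, c}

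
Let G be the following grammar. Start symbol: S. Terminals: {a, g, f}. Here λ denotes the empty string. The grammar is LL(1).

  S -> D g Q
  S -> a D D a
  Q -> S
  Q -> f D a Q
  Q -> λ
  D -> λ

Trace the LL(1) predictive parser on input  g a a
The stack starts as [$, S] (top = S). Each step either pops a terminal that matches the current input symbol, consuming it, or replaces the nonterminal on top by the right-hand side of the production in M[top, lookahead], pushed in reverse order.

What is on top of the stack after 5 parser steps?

a

step 1: stack=$ S  input=g a a $  — expand S -> D g Q
step 2: stack=$ Q g D  input=g a a $  — expand D -> λ
step 3: stack=$ Q g  input=g a a $  — match g
step 4: stack=$ Q  input=a a $  — expand Q -> S
step 5: stack=$ S  input=a a $  — expand S -> a D D a
Stack after step 5: $ a D D a (top = a).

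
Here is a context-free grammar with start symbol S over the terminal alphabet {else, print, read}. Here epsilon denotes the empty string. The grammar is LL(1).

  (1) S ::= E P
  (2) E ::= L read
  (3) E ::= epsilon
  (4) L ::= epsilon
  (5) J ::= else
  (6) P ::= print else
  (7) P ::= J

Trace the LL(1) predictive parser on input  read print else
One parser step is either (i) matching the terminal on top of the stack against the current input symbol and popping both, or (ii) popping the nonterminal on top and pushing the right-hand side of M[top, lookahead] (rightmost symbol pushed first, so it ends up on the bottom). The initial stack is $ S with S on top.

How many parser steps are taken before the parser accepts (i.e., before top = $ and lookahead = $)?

7

step 1: stack=$ S  input=read print else $  — expand S ::= E P
step 2: stack=$ P E  input=read print else $  — expand E ::= L read
step 3: stack=$ P read L  input=read print else $  — expand L ::= epsilon
step 4: stack=$ P read  input=read print else $  — match read
step 5: stack=$ P  input=print else $  — expand P ::= print else
step 6: stack=$ else print  input=print else $  — match print
step 7: stack=$ else  input=else $  — match else
Accept reached after 7 steps.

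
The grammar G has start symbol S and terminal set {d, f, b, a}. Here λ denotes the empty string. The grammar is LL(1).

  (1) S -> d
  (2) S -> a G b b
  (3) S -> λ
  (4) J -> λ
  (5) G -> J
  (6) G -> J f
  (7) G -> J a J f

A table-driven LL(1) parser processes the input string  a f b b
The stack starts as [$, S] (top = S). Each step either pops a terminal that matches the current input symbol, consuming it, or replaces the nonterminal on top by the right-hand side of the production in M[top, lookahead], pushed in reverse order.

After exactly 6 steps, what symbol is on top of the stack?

step 1: stack=$ S  input=a f b b $  — expand S -> a G b b
step 2: stack=$ b b G a  input=a f b b $  — match a
step 3: stack=$ b b G  input=f b b $  — expand G -> J f
step 4: stack=$ b b f J  input=f b b $  — expand J -> λ
step 5: stack=$ b b f  input=f b b $  — match f
step 6: stack=$ b b  input=b b $  — match b
Stack after step 6: $ b (top = b).

b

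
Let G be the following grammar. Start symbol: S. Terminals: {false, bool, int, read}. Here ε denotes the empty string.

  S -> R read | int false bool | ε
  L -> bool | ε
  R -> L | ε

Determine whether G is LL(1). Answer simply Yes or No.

No

FIRST(S) = {ε, bool, int, read}
FIRST(L) = {ε, bool}
FIRST(R) = {ε, bool}
FOLLOW(S) = {$}
FOLLOW(L) = {read}
FOLLOW(R) = {read}
Cell M[R, read] receives both R -> L and R -> ε — the grammar is not LL(1).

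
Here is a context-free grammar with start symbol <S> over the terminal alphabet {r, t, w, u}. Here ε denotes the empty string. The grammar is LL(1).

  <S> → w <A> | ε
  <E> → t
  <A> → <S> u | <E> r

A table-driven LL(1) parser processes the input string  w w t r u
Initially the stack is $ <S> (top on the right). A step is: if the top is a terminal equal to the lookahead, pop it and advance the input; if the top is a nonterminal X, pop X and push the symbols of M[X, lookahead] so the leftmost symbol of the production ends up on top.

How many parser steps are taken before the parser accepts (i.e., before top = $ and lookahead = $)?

      Stack      Input        Action
   1  $ <S>      w w t r u $  expand <S> → w <A>
   2  $ <A> w    w w t r u $  match w
   3  $ <A>      w t r u $    expand <A> → <S> u
   4  $ u <S>    w t r u $    expand <S> → w <A>
   5  $ u <A> w  w t r u $    match w
   6  $ u <A>    t r u $      expand <A> → <E> r
   7  $ u r <E>  t r u $      expand <E> → t
   8  $ u r t    t r u $      match t
   9  $ u r      r u $        match r
  10  $ u        u $          match u
Accept reached after 10 steps.

10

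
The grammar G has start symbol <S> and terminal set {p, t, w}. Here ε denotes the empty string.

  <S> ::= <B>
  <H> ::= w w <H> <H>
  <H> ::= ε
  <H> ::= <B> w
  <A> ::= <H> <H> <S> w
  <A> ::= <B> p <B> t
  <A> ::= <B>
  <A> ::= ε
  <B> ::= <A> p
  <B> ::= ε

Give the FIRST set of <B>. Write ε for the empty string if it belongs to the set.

{ε, p, w}

FIRST(<S>): from <S>::=<B> we get {ε, p, w}. So FIRST(<S>) = {ε, p, w}.
FIRST(<H>): from <H>::=w w <H> <H> we get {w}; from <H>::=ε we get {ε}; from <H>::=<B> w we get {p, w}. So FIRST(<H>) = {ε, p, w}.
FIRST(<A>): from <A>::=<H> <H> <S> w we get {p, w}; from <A>::=<B> p <B> t we get {p, w}; from <A>::=<B> we get {ε, p, w}; from <A>::=ε we get {ε}. So FIRST(<A>) = {ε, p, w}.
FIRST(<B>): from <B>::=<A> p we get {p, w}; from <B>::=ε we get {ε}. So FIRST(<B>) = {ε, p, w}.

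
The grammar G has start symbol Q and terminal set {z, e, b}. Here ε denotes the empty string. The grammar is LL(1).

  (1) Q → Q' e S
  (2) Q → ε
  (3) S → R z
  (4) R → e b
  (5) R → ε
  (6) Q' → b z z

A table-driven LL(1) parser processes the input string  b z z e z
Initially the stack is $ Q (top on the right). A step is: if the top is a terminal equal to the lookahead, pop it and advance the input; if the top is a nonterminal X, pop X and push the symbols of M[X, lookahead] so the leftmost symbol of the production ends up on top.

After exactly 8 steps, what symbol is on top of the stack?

step 1: stack=$ Q  input=b z z e z $  — expand Q → Q' e S
step 2: stack=$ S e Q'  input=b z z e z $  — expand Q' → b z z
step 3: stack=$ S e z z b  input=b z z e z $  — match b
step 4: stack=$ S e z z  input=z z e z $  — match z
step 5: stack=$ S e z  input=z e z $  — match z
step 6: stack=$ S e  input=e z $  — match e
step 7: stack=$ S  input=z $  — expand S → R z
step 8: stack=$ z R  input=z $  — expand R → ε
Stack after step 8: $ z (top = z).

z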